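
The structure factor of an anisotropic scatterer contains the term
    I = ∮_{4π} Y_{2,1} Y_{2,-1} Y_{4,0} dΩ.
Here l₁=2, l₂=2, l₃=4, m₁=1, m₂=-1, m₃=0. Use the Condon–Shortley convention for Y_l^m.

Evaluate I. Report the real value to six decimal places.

m-sum 0 ✓  L=8 even ✓  0≤4≤4 ✓
Π(2lᵢ+1) = 5×5×9 = 225
triangle coeff Δ(2,2,4) = 1/630
Σ_t [0,0]: t=0:+1/16 = 1/16
(3j)²=2/35 [(2 2 4; 0 0 0)], sign=+1
Σ_t [0,0]: t=0:+1/36 = 1/36
(3j)²=8/315 [(2 2 4; 1 -1 0)], sign=+1
⇒ 4πI² = 16/49
I = (+1)√(16/49/(4π)) = 0.16119702

0.161197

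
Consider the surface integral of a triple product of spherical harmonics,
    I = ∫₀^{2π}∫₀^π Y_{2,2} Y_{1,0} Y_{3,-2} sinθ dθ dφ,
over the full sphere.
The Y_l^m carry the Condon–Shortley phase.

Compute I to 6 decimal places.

0.184674

Rules hold: Σm=0, L=6 even, 1≤3≤3.
N = 5·3·7 = 105
Δ = 0!·4!·2!/7! = 1/105
Racah Σ t=0..0: t=0:+1/4 = 1/4
⇒ 3j(2 1 3; 0 0 0)² = 3/35, sgn -1
Racah Σ t=0..0: t=0:+1/24 = 1/24
⇒ 3j(2 1 3; 2 0 -2)² = 1/21, sgn -1
4πI² = N·(3j₀)²·(3jₘ)² = 3/7
I = +1·√(0.428571/4π) = 0.18467439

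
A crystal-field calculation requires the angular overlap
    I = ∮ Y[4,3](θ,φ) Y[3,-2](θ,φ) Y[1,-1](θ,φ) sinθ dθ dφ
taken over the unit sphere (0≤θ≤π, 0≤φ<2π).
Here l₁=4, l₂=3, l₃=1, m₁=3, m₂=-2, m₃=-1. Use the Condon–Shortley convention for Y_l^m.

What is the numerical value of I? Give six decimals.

-0.282095

m-sum 0 ✓  L=8 even ✓  1≤1≤7 ✓
Π(2lᵢ+1) = 9×7×3 = 189
triangle coeff Δ(4,3,1) = 1/252
Σ_t [3,3]: t=3:−1/36 = -1/36
(3j)²=4/63 [(4 3 1; 0 0 0)], sign=+1
Σ_t [1,1]: t=1:−1/240 = -1/240
(3j)²=1/12 [(4 3 1; 3 -2 -1)], sign=-1
⇒ 4πI² = 1/1
I = (-1)√(1/1/(4π)) = -0.28209479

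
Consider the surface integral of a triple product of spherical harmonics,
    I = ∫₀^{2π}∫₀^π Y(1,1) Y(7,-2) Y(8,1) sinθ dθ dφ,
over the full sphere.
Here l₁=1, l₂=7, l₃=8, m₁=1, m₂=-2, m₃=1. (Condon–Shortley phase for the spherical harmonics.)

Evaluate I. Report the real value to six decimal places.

-0.140215

Checks pass: Σm=0; 16 even; l₃=8∈[6,8].
(2·1+1)(2·7+1)(2·8+1) = 765
Δ: 0! 2! 14! / 17! → 1/2040
sum: t=0:+1/25401600 = 1/25401600
3j²(1 7 8; 0 0 0) = Δ·Π!·Σ² = 8/255  (sign +1)
sum: t=0:+1/87091200 = 1/87091200
3j²(1 7 8; 1 -2 1) = Δ·Π!·Σ² = 7/680  (sign -1)
combine: 4πI² = 765·8/255·7/680 = 21/85
take √, sign -1: I = -0.14021525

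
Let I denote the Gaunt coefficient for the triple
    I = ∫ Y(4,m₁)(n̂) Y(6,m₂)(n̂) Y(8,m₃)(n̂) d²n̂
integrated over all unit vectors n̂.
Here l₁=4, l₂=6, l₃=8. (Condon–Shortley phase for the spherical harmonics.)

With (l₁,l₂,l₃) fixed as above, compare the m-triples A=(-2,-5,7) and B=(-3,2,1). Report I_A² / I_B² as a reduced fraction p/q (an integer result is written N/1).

1573/48552

Same 4,6,8: normalisation and zero-m 3j drop out of the ratio.
A: Δ: 2! 6! 10! / 19! → 1/23279256; sum: t=0:+1/522547200 t=1:−1/435456000 = -1/2612736000; 3j²(4 6 8; -2 -5 7) = Δ·Π!·Σ² = 11/23256  (sign +1)
B: Δ: 2! 6! 10! / 19! → 1/23279256; sum: t=1:−1/21772800 t=2:+1/4147200 = 17/87091200; 3j²(4 6 8; -3 2 1) = Δ·Π!·Σ² = 119/8151  (sign -1)
I_A²/I_B² = (11/23256)/(119/8151) = 1573/48552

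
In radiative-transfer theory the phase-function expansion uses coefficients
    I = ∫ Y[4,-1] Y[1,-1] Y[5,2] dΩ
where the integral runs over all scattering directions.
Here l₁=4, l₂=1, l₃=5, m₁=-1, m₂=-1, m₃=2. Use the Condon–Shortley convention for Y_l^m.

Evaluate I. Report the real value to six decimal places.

0.225034

m-sum 0 ✓  L=10 even ✓  3≤5≤5 ✓
Π(2lᵢ+1) = 9×3×11 = 297
triangle coeff Δ(4,1,5) = 1/495
Σ_t [0,0]: t=0:+1/576 = 1/576
(3j)²=5/99 [(4 1 5; 0 0 0)], sign=-1
Σ_t [0,0]: t=0:+1/1440 = 1/1440
(3j)²=7/165 [(4 1 5; -1 -1 2)], sign=-1
⇒ 4πI² = 7/11
I = (+1)√(7/11/(4π)) = 0.22503380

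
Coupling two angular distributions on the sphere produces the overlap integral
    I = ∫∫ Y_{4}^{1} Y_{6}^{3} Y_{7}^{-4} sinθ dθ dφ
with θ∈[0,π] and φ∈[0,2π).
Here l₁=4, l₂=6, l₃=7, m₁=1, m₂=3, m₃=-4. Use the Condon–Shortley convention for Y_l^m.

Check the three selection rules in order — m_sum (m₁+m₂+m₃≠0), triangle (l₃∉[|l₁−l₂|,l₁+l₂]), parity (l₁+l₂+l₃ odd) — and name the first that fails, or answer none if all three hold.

parity

Σmᵢ = 0  ✓
l₃∈[|l₁−l₂|,l₁+l₂]=[2,10], have l₃=7  ✓
Σlᵢ = 17 ⇒ odd  ✗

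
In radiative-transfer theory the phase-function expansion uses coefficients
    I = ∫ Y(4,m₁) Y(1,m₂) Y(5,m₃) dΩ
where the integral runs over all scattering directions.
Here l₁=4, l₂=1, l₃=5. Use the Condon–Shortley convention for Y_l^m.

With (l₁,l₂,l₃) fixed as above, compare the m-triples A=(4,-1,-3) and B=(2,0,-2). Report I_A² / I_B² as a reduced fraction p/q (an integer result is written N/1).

l's match ⇒ only the (l;m) 3-j factors differ between A and B.
A: triangle coeff Δ(4,1,5) = 1/495; Σ_t [0,0]: t=0:+1/80640 = 1/80640; (3j)²=1/495 [(4 1 5; 4 -1 -3)], sign=+1
B: triangle coeff Δ(4,1,5) = 1/495; Σ_t [0,0]: t=0:+1/1440 = 1/1440; (3j)²=7/165 [(4 1 5; 2 0 -2)], sign=-1
I_A²/I_B² = (1/495)/(7/165) = 1/21

1/21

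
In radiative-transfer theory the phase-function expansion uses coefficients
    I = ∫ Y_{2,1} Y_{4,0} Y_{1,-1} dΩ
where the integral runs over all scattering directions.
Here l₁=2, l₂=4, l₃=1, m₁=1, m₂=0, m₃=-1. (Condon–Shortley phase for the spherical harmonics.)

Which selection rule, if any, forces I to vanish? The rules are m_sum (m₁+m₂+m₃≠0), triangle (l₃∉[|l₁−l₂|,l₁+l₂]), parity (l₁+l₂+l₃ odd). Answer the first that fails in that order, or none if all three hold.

triangle

m₁+m₂+m₃ = 1 + 0 − 1 = 0  ✓
triangle: |2−4|=2 ≤ l₃=1 ≤ 2+4=6  ✗
parity: l₁+l₂+l₃ = 7 is odd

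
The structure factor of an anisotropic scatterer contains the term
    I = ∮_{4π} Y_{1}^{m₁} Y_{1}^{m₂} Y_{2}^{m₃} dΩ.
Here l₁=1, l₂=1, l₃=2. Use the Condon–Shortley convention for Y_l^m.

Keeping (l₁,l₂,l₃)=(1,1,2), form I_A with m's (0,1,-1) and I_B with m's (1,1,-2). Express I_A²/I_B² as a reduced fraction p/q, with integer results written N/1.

Same 1,1,2: normalisation and zero-m 3j drop out of the ratio.
A: Δ: 0! 2! 2! / 5! → 1/30; sum: t=0:+1/2 = 1/2; 3j²(1 1 2; 0 1 -1) = Δ·Π!·Σ² = 1/10  (sign -1)
B: Δ: 0! 2! 2! / 5! → 1/30; sum: t=0:+1/4 = 1/4; 3j²(1 1 2; 1 1 -2) = Δ·Π!·Σ² = 1/5  (sign +1)
I_A²/I_B² = (1/10)/(1/5) = 1/2

1/2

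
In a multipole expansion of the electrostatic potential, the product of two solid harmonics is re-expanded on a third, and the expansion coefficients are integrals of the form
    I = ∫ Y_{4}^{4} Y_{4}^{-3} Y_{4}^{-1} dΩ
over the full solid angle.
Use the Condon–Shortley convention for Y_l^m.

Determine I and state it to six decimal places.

m-sum 0 ✓  L=12 even ✓  0≤4≤8 ✓
Π(2lᵢ+1) = 9×9×9 = 729
triangle coeff Δ(4,4,4) = 1/450450
Σ_t [0,4]: t=0:+1/13824 t=1:−1/216 t=2:+1/64 t=3:−1/216 t=4:+1/13824 = 5/768
(3j)²=18/1001 [(4 4 4; 0 0 0)], sign=+1
Σ_t [0,0]: t=0:+1/3456 = 1/3456
(3j)²=35/1287 [(4 4 4; 4 -3 -1)], sign=-1
⇒ 4πI² = 7290/20449
I = (-1)√(7290/20449/(4π)) = -0.16843130

-0.168431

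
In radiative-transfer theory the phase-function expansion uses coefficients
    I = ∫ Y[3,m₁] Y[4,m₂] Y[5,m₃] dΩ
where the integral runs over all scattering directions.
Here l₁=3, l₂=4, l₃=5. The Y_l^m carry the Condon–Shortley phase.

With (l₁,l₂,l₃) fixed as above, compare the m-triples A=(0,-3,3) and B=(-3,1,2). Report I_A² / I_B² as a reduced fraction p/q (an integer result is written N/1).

42/125

Same 3,4,5: normalisation and zero-m 3j drop out of the ratio.
A: Δ: 2! 4! 6! / 13! → 1/180180; sum: t=0:+1/1440 t=1:−1/2880 = 1/2880; 3j²(3 4 5; 0 -3 3) = Δ·Π!·Σ² = 7/715  (sign +1)
B: Δ: 2! 4! 6! / 13! → 1/180180; sum: t=2:+1/1728 = 1/1728; 3j²(3 4 5; -3 1 2) = Δ·Π!·Σ² = 25/858  (sign -1)
I_A²/I_B² = (7/715)/(25/858) = 42/125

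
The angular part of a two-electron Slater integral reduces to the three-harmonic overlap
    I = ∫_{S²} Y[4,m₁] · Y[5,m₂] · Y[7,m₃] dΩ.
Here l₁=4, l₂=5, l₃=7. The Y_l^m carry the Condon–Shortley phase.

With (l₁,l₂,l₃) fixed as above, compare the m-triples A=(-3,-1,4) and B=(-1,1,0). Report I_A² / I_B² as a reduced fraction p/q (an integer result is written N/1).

33/2

Same 4,5,7: normalisation and zero-m 3j drop out of the ratio.
A: Δ: 2! 6! 8! / 17! → 1/6126120; sum: t=1:−1/518400 t=2:+1/345600 = 1/1036800; 3j²(4 5 7; -3 -1 4) = Δ·Π!·Σ² = 7/2210  (sign -1)
B: Δ: 2! 6! 8! / 17! → 1/6126120; sum: t=0:+1/345600 t=1:−1/34560 t=2:+1/41472 = -1/518400; 3j²(4 5 7; -1 1 0) = Δ·Π!·Σ² = 7/36465  (sign +1)
I_A²/I_B² = (7/2210)/(7/36465) = 33/2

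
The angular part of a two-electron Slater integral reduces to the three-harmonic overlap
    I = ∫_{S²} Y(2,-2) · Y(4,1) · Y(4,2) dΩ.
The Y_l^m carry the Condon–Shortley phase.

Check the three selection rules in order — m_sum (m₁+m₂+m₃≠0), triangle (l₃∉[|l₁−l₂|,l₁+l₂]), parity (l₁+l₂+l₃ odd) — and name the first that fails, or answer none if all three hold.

m_sum

Σmᵢ = 1  ✗
l₃∈[|l₁−l₂|,l₁+l₂]=[2,6], have l₃=4
Σlᵢ = 10 ⇒ even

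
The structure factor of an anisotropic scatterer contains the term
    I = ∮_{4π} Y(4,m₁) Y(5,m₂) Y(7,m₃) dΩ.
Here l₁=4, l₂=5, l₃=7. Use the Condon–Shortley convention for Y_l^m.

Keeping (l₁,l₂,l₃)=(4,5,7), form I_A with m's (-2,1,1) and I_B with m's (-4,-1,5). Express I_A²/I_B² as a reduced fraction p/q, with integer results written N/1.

Shared (l₁,l₂,l₃)=(4,5,7): N and (l;000)² cancel in I_A²/I_B².
A: Δ = 2!·6!·8!/17! = 1/6126120; Racah Σ t=0..2: t=0:+1/2073600 t=1:−1/86400 t=2:+1/55296 = 29/4147200; ⇒ 3j(4 5 7; -2 1 1)² = 841/145860, sgn +1
B: Δ = 2!·6!·8!/17! = 1/6126120; Racah Σ t=2..2: t=2:+1/2073600 = 1/2073600; ⇒ 3j(4 5 7; -4 -1 5)² = 28/1105, sgn +1
I_A²/I_B² = (841/145860)/(28/1105) = 841/3696

841/3696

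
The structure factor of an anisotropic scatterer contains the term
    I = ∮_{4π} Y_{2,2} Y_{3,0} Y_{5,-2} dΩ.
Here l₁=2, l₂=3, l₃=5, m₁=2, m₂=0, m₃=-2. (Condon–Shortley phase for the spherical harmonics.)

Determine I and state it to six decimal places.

0.141758

m-sum 0 ✓  L=10 even ✓  1≤5≤5 ✓
Π(2lᵢ+1) = 5×7×11 = 385
triangle coeff Δ(2,3,5) = 1/2310
Σ_t [0,0]: t=0:+1/144 = 1/144
(3j)²=10/231 [(2 3 5; 0 0 0)], sign=-1
Σ_t [0,0]: t=0:+1/864 = 1/864
(3j)²=1/66 [(2 3 5; 2 0 -2)], sign=-1
⇒ 4πI² = 25/99
I = (+1)√(25/99/(4π)) = 0.14175797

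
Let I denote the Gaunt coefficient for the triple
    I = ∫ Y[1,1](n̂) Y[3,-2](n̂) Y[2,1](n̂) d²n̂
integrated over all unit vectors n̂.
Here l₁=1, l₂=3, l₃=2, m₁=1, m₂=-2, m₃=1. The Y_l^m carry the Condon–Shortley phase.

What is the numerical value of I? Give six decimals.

Checks pass: Σm=0; 6 even; l₃=2∈[2,4].
(2·1+1)(2·3+1)(2·2+1) = 105
Δ: 2! 0! 4! / 7! → 1/105
sum: t=1:−1/4 = -1/4
3j²(1 3 2; 0 0 0) = Δ·Π!·Σ² = 3/35  (sign -1)
sum: t=0:+1/12 = 1/12
3j²(1 3 2; 1 -2 1) = Δ·Π!·Σ² = 2/21  (sign -1)
combine: 4πI² = 105·3/35·2/21 = 6/7
take √, sign +1: I = 0.26116903

0.261169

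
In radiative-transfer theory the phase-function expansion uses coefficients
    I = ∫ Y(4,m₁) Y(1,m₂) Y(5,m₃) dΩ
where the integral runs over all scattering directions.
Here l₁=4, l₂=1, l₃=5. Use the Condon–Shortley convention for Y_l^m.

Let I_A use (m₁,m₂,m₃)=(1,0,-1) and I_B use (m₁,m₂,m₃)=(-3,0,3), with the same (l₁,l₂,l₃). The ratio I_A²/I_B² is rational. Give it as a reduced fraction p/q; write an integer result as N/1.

Shared (l₁,l₂,l₃)=(4,1,5): N and (l;000)² cancel in I_A²/I_B².
A: Δ = 0!·8!·2!/11! = 1/495; Racah Σ t=0..0: t=0:+1/720 = 1/720; ⇒ 3j(4 1 5; 1 0 -1)² = 8/165, sgn +1
B: Δ = 0!·8!·2!/11! = 1/495; Racah Σ t=0..0: t=0:+1/5040 = 1/5040; ⇒ 3j(4 1 5; -3 0 3)² = 16/495, sgn +1
I_A²/I_B² = (8/165)/(16/495) = 3/2

3/2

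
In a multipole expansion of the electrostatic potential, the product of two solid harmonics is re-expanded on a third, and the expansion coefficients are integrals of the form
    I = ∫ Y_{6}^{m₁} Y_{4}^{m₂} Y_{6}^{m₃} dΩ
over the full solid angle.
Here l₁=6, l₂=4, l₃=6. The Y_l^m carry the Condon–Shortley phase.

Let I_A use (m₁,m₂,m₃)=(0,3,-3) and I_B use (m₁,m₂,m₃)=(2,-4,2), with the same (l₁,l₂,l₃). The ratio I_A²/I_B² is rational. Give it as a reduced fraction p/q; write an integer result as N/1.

l's match ⇒ only the (l;m) 3-j factors differ between A and B.
A: triangle coeff Δ(6,4,6) = 1/15315300; Σ_t [3,4]: t=3:−1/103680 t=4:+1/207360 = -1/207360; (3j)²=21/2431 [(6 4 6; 0 3 -3)], sign=+1
B: triangle coeff Δ(6,4,6) = 1/15315300; Σ_t [0,0]: t=0:+1/331776 = 1/331776; (3j)²=490/21879 [(6 4 6; 2 -4 2)], sign=+1
I_A²/I_B² = (21/2431)/(490/21879) = 27/70

27/70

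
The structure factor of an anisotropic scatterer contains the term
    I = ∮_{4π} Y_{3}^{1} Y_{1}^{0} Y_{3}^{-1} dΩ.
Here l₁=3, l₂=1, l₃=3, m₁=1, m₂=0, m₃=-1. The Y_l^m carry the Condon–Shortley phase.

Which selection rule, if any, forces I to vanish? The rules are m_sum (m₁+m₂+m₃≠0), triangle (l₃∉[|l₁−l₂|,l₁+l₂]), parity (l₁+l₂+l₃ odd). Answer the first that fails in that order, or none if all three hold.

parity

Σmᵢ = 0  ✓
l₃∈[|l₁−l₂|,l₁+l₂]=[2,4], have l₃=3  ✓
Σlᵢ = 7 ⇒ odd  ✗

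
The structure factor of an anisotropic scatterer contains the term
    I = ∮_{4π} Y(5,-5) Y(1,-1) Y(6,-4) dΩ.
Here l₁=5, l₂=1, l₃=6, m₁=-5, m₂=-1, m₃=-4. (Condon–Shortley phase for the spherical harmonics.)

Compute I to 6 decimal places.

Σmᵢ = -10 ≠ 0, so the φ-integral vanishes; I = 0

0.000000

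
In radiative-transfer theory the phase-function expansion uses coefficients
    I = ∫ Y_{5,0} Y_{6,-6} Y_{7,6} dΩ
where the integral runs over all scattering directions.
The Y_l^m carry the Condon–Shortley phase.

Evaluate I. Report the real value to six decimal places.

Rules hold: Σm=0, L=18 even, 1≤7≤11.
N = 11·13·15 = 2145
Δ = 4!·6!·8!/19! = 1/174594420
Racah Σ t=0..4: t=0:+1/4147200 t=1:−1/207360 t=2:+1/82944 t=3:−1/207360 t=4:+1/4147200 = 1/345600
⇒ 3j(5 6 7; 0 0 0)² = 420/46189, sgn -1
Racah Σ t=0..0: t=0:+1/116121600 = 1/116121600
⇒ 3j(5 6 7; 0 -6 6)² = 165/9044, sgn -1
4πI² = N·(3j₀)²·(3jₘ)² = 37125/104329
I = +1·√(0.355845/4π) = 0.16827739

0.168277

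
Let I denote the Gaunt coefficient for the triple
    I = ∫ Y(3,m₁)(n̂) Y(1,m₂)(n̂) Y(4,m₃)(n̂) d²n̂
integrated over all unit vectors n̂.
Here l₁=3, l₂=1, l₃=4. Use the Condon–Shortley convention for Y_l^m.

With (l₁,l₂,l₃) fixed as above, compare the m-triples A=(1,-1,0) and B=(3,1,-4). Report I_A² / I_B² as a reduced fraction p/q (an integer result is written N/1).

l's match ⇒ only the (l;m) 3-j factors differ between A and B.
A: triangle coeff Δ(3,1,4) = 1/252; Σ_t [0,0]: t=0:+1/96 = 1/96; (3j)²=1/42 [(3 1 4; 1 -1 0)], sign=+1
B: triangle coeff Δ(3,1,4) = 1/252; Σ_t [0,0]: t=0:+1/1440 = 1/1440; (3j)²=1/9 [(3 1 4; 3 1 -4)], sign=+1
I_A²/I_B² = (1/42)/(1/9) = 3/14

3/14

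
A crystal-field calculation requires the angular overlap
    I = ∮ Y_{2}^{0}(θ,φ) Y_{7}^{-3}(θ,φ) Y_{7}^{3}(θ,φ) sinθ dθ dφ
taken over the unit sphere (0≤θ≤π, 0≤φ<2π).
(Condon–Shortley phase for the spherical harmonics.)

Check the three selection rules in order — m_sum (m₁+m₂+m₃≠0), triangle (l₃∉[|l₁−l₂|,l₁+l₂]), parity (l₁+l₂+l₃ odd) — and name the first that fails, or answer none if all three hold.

m₁+m₂+m₃ = 0 − 3 + 3 = 0  ✓
triangle: |2−7|=5 ≤ l₃=7 ≤ 2+7=9  ✓
parity: l₁+l₂+l₃ = 16 is even  ✓

none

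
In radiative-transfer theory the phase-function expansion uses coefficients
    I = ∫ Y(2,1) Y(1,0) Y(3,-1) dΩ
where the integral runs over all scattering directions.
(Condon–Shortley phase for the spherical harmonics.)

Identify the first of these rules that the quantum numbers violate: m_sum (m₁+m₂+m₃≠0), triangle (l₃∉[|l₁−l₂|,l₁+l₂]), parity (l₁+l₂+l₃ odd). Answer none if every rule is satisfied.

none

m₁+m₂+m₃ = 1 + 0 − 1 = 0  ✓
triangle: |2−1|=1 ≤ l₃=3 ≤ 2+1=3  ✓
parity: l₁+l₂+l₃ = 6 is even  ✓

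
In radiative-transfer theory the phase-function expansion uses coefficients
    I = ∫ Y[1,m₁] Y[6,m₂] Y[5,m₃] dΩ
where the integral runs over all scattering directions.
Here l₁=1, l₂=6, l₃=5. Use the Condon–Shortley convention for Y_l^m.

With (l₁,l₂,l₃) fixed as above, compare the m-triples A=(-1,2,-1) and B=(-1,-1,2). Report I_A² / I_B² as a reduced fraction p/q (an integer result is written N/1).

14/5

Same 1,6,5: normalisation and zero-m 3j drop out of the ratio.
A: Δ: 2! 0! 10! / 13! → 1/858; sum: t=2:+1/34560 = 1/34560; 3j²(1 6 5; -1 2 -1) = Δ·Π!·Σ² = 14/429  (sign +1)
B: Δ: 2! 0! 10! / 13! → 1/858; sum: t=2:+1/60480 = 1/60480; 3j²(1 6 5; -1 -1 2) = Δ·Π!·Σ² = 5/429  (sign -1)
I_A²/I_B² = (14/429)/(5/429) = 14/5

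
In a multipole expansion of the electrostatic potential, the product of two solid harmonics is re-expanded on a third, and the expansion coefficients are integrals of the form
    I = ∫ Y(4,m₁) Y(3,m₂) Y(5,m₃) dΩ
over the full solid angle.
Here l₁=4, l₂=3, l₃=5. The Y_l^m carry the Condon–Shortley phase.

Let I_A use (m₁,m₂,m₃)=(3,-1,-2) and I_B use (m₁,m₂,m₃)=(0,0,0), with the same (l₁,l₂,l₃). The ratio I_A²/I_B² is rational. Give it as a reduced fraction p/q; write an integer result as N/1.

2401/1800

Same 4,3,5: normalisation and zero-m 3j drop out of the ratio.
A: Δ: 2! 6! 4! / 13! → 1/180180; sum: t=0:+1/960 t=1:−1/4320 = 7/8640; 3j²(4 3 5; 3 -1 -2) = Δ·Π!·Σ² = 343/12870  (sign -1)
B: Δ: 2! 6! 4! / 13! → 1/180180; sum: t=0:+1/576 t=1:−1/144 t=2:+1/576 = -1/288; 3j²(4 3 5; 0 0 0) = Δ·Π!·Σ² = 20/1001  (sign +1)
I_A²/I_B² = (343/12870)/(20/1001) = 2401/1800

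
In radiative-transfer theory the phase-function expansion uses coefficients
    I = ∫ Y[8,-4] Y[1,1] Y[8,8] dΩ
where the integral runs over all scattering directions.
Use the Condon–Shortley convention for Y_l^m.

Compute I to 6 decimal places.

0.000000

-4 + 1 + 8 = 5 ≠ 0: azimuthal integral kills it; I = 0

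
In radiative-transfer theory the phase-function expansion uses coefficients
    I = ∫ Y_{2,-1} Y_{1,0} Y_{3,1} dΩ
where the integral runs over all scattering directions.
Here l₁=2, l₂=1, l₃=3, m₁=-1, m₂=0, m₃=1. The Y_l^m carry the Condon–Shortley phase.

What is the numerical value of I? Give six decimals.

Checks pass: Σm=0; 6 even; l₃=3∈[1,3].
(2·2+1)(2·1+1)(2·3+1) = 105
Δ: 0! 4! 2! / 7! → 1/105
sum: t=0:+1/4 = 1/4
3j²(2 1 3; 0 0 0) = Δ·Π!·Σ² = 3/35  (sign -1)
sum: t=0:+1/6 = 1/6
3j²(2 1 3; -1 0 1) = Δ·Π!·Σ² = 8/105  (sign +1)
combine: 4πI² = 105·3/35·8/105 = 24/35
take √, sign -1: I = -0.23359668

-0.233597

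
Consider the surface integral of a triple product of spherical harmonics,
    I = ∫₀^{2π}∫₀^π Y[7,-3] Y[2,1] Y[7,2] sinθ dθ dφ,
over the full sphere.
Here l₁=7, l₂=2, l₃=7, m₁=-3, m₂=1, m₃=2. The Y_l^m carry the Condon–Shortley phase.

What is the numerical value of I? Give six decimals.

Checks pass: Σm=0; 16 even; l₃=7∈[5,9].
(2·7+1)(2·2+1)(2·7+1) = 1125
Δ: 2! 12! 2! / 17! → 1/185640
sum: t=0:+1/2419200 t=1:−1/518400 t=2:+1/2419200 = -1/907200
3j²(7 2 7; 0 0 0) = Δ·Π!·Σ² = 56/3315  (sign +1)
sum: t=1:−1/4354560 t=2:+1/1935360 = 1/3483648
3j²(7 2 7; -3 1 2) = Δ·Π!·Σ² = 125/12376  (sign -1)
combine: 4πI² = 1125·56/3315·125/12376 = 9375/48841
take √, sign -1: I = -0.12359145

-0.123591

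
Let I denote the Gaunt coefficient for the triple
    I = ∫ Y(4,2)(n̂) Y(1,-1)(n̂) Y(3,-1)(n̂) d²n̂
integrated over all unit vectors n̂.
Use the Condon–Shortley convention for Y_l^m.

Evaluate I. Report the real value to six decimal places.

Rules hold: Σm=0, L=8 even, 3≤3≤5.
N = 9·3·7 = 189
Δ = 2!·6!·0!/9! = 1/252
Racah Σ t=1..1: t=1:−1/36 = -1/36
⇒ 3j(4 1 3; 0 0 0)² = 4/63, sgn +1
Racah Σ t=0..0: t=0:+1/96 = 1/96
⇒ 3j(4 1 3; 2 -1 -1)² = 5/84, sgn +1
4πI² = N·(3j₀)²·(3jₘ)² = 5/7
I = +1·√(0.714286/4π) = 0.23841361

0.238414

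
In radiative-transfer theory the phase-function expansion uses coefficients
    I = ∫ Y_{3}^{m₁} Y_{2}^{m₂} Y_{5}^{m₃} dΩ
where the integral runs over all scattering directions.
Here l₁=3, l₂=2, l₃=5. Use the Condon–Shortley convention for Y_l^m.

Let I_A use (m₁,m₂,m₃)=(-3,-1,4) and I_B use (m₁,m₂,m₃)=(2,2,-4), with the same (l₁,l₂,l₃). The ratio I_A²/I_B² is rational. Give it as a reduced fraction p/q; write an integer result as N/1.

Same 3,2,5: normalisation and zero-m 3j drop out of the ratio.
A: Δ: 0! 6! 4! / 11! → 1/2310; sum: t=0:+1/4320 = 1/4320; 3j²(3 2 5; -3 -1 4) = Δ·Π!·Σ² = 2/55  (sign -1)
B: Δ: 0! 6! 4! / 11! → 1/2310; sum: t=0:+1/2880 = 1/2880; 3j²(3 2 5; 2 2 -4) = Δ·Π!·Σ² = 3/55  (sign -1)
I_A²/I_B² = (2/55)/(3/55) = 2/3

2/3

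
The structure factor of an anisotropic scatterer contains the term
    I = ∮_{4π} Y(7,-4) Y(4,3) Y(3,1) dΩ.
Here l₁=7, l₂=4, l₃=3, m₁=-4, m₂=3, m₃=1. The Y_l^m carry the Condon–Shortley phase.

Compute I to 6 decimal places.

0.212007

Checks pass: Σm=0; 14 even; l₃=3∈[3,11].
(2·7+1)(2·4+1)(2·3+1) = 945
Δ: 8! 6! 0! / 15! → 1/45045
sum: t=4:+1/20736 = 1/20736
3j²(7 4 3; 0 0 0) = Δ·Π!·Σ² = 35/1287  (sign -1)
sum: t=7:−1/241920 = -1/241920
3j²(7 4 3; -4 3 1) = Δ·Π!·Σ² = 2/91  (sign -1)
combine: 4πI² = 945·35/1287·2/91 = 1050/1859
take √, sign +1: I = 0.21200691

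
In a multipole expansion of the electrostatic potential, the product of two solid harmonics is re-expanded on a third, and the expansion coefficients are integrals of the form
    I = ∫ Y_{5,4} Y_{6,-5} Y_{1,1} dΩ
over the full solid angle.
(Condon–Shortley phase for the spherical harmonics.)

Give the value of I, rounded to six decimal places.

Rules hold: Σm=0, L=12 even, 1≤1≤11.
N = 11·13·3 = 429
Δ = 10!·0!·2!/13! = 1/858
Racah Σ t=5..5: t=5:−1/14400 = -1/14400
⇒ 3j(5 6 1; 0 0 0)² = 6/143, sgn +1
Racah Σ t=1..1: t=1:−1/725760 = -1/725760
⇒ 3j(5 6 1; 4 -5 1)² = 5/78, sgn -1
4πI² = N·(3j₀)²·(3jₘ)² = 15/13
I = -1·√(1.15385/4π) = -0.30301841

-0.303018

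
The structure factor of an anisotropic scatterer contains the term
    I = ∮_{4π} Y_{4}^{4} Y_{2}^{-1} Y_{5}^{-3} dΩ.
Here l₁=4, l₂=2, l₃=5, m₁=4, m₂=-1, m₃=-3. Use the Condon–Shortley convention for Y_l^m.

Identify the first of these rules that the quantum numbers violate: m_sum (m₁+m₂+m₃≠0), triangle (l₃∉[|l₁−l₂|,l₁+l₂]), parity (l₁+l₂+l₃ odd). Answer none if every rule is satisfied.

parity

Σmᵢ = 0  ✓
l₃∈[|l₁−l₂|,l₁+l₂]=[2,6], have l₃=5  ✓
Σlᵢ = 11 ⇒ odd  ✗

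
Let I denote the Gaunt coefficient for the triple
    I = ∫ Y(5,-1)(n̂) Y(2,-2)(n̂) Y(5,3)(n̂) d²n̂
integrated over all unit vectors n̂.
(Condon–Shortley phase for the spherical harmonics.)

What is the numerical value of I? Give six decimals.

0.171169

m-sum 0 ✓  L=12 even ✓  3≤5≤7 ✓
Π(2lᵢ+1) = 11×5×11 = 605
triangle coeff Δ(5,2,5) = 1/38610
Σ_t [0,2]: t=0:+1/2880 t=1:−1/576 t=2:+1/2880 = -1/960
(3j)²=10/429 [(5 2 5; 0 0 0)], sign=+1
Σ_t [0,0]: t=0:+1/5760 = 1/5760
(3j)²=56/2145 [(5 2 5; -1 -2 3)], sign=+1
⇒ 4πI² = 560/1521
I = (+1)√(560/1521/(4π)) = 0.17116875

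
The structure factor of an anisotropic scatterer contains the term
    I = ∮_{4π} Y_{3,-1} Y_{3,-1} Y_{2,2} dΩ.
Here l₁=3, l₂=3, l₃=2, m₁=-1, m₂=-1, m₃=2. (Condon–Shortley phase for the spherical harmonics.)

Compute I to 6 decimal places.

m-sum 0 ✓  L=8 even ✓  0≤2≤6 ✓
Π(2lᵢ+1) = 7×7×5 = 245
triangle coeff Δ(3,3,2) = 1/3780
Σ_t [1,3]: t=1:−1/24 t=2:+1/4 t=3:−1/24 = 1/6
(3j)²=4/105 [(3 3 2; 0 0 0)], sign=+1
Σ_t [2,2]: t=2:+1/16 = 1/16
(3j)²=2/35 [(3 3 2; -1 -1 2)], sign=+1
⇒ 4πI² = 8/15
I = (+1)√(8/15/(4π)) = 0.20601291

0.206013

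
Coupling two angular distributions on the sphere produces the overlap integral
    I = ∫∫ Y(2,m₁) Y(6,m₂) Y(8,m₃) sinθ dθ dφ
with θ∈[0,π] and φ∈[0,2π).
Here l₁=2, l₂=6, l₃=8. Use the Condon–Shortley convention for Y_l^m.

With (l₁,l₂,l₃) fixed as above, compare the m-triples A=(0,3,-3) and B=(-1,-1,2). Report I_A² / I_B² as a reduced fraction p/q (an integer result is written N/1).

Shared (l₁,l₂,l₃)=(2,6,8): N and (l;000)² cancel in I_A²/I_B².
A: Δ = 0!·4!·12!/17! = 1/30940; Racah Σ t=0..0: t=0:+1/8709120 = 1/8709120; ⇒ 3j(2 6 8; 0 3 -3)² = 55/3094, sgn -1
B: Δ = 0!·4!·12!/17! = 1/30940; Racah Σ t=0..0: t=0:+1/3628800 = 1/3628800; ⇒ 3j(2 6 8; -1 -1 2)² = 36/1547, sgn +1
I_A²/I_B² = (55/3094)/(36/1547) = 55/72

55/72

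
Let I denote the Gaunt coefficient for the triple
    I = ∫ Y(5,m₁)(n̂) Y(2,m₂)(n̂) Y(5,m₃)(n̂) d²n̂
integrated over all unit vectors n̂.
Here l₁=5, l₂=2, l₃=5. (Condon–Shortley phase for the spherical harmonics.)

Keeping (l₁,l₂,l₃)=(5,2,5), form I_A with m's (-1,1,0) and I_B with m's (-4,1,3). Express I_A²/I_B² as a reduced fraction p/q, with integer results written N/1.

Same 5,2,5: normalisation and zero-m 3j drop out of the ratio.
A: Δ: 2! 8! 2! / 13! → 1/38610; sum: t=1:−1/1440 t=2:+1/1152 = 1/5760; 3j²(5 2 5; -1 1 0) = Δ·Π!·Σ² = 1/858  (sign -1)
B: Δ: 2! 8! 2! / 13! → 1/38610; sum: t=1:−1/80640 t=2:+1/10080 = 1/11520; 3j²(5 2 5; -4 1 3) = Δ·Π!·Σ² = 49/1430  (sign +1)
I_A²/I_B² = (1/858)/(49/1430) = 5/147

5/147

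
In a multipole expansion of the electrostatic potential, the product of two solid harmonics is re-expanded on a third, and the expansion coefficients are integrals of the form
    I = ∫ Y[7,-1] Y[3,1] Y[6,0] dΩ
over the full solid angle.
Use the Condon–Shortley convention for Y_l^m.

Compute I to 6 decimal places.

-0.072239

Rules hold: Σm=0, L=16 even, 4≤6≤10.
N = 15·7·13 = 1365
Δ = 4!·10!·2!/17! = 1/2042040
Racah Σ t=1..3: t=1:−1/207360 t=2:+1/57600 t=3:−1/207360 = 1/129600
⇒ 3j(7 3 6; 0 0 0)² = 168/12155, sgn +1
Racah Σ t=2..4: t=2:+1/138240 t=3:−1/86400 t=4:+1/829440 = -13/4147200
⇒ 3j(7 3 6; -1 1 0)² = 13/3740, sgn -1
4πI² = N·(3j₀)²·(3jₘ)² = 11466/174845
I = -1·√(0.0655781/4π) = -0.07223945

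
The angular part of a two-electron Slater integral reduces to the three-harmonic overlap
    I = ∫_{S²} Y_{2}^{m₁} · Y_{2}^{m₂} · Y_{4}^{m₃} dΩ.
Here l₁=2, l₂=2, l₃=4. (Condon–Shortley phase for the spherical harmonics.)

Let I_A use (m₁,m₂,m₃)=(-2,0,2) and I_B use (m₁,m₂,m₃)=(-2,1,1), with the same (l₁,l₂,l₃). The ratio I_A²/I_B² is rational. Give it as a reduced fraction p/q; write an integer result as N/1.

3/1

Same 2,2,4: normalisation and zero-m 3j drop out of the ratio.
A: Δ: 0! 4! 4! / 9! → 1/630; sum: t=0:+1/96 = 1/96; 3j²(2 2 4; -2 0 2) = Δ·Π!·Σ² = 1/42  (sign +1)
B: Δ: 0! 4! 4! / 9! → 1/630; sum: t=0:+1/144 = 1/144; 3j²(2 2 4; -2 1 1) = Δ·Π!·Σ² = 1/126  (sign -1)
I_A²/I_B² = (1/42)/(1/126) = 3/1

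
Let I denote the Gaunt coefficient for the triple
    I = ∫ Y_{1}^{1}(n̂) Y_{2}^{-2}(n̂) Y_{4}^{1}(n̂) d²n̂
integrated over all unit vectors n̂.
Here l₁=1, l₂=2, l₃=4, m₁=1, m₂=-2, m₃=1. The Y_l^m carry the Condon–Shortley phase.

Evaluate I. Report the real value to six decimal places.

|1−2|≤4≤1+2 violated ⇒ I = 0

0.000000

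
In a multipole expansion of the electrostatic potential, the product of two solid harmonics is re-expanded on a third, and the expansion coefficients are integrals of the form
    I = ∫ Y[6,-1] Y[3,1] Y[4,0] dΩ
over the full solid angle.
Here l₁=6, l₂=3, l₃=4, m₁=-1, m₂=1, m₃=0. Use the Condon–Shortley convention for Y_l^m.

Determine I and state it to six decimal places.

0.000000

l₁+l₂+l₃=13 is odd: 3j(l;000)=0 ⇒ I=0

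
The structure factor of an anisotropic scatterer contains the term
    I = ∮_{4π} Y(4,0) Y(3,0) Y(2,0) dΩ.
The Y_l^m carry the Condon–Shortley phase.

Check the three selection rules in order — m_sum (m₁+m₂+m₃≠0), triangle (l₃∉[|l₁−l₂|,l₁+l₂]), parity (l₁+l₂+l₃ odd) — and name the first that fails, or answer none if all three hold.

parity

azimuthal sum: 0 + 0 + 0 = 0  ✓
1 ≤ 2 ≤ 7 (triangle on l)  ✓
L = 4 + 3 + 2 = 9 (odd)  ✗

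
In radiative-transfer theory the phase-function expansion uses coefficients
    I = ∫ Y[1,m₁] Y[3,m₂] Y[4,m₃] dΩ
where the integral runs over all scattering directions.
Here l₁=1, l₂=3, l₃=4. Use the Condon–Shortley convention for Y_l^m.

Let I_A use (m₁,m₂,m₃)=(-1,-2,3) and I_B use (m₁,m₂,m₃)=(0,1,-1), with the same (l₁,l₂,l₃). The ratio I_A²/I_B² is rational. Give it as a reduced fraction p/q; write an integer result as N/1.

7/5

Shared (l₁,l₂,l₃)=(1,3,4): N and (l;000)² cancel in I_A²/I_B².
A: Δ = 0!·2!·6!/9! = 1/252; Racah Σ t=0..0: t=0:+1/240 = 1/240; ⇒ 3j(1 3 4; -1 -2 3)² = 1/12, sgn -1
B: Δ = 0!·2!·6!/9! = 1/252; Racah Σ t=0..0: t=0:+1/48 = 1/48; ⇒ 3j(1 3 4; 0 1 -1)² = 5/84, sgn -1
I_A²/I_B² = (1/12)/(5/84) = 7/5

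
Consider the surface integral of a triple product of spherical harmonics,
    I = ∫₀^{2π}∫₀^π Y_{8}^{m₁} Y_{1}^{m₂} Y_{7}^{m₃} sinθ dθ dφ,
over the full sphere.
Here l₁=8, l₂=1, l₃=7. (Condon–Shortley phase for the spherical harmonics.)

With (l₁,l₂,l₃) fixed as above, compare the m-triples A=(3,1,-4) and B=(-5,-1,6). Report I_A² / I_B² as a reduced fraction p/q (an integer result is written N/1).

l's match ⇒ only the (l;m) 3-j factors differ between A and B.
A: triangle coeff Δ(8,1,7) = 1/2040; Σ_t [2,2]: t=2:+1/479001600 = 1/479001600; (3j)²=1/204 [(8 1 7; 3 1 -4)], sign=-1
B: triangle coeff Δ(8,1,7) = 1/2040; Σ_t [0,0]: t=0:+1/12454041600 = 1/12454041600; (3j)²=1/680 [(8 1 7; -5 -1 6)], sign=-1
I_A²/I_B² = (1/204)/(1/680) = 10/3

10/3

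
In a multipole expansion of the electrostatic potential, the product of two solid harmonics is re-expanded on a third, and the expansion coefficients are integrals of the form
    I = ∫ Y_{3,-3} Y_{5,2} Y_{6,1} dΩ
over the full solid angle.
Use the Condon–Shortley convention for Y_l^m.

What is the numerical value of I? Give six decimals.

0.145631

Rules hold: Σm=0, L=14 even, 2≤6≤8.
N = 7·11·13 = 1001
Δ = 2!·4!·8!/15! = 1/675675
Racah Σ t=0..2: t=0:+1/8640 t=1:−1/2304 t=2:+1/8640 = -7/34560
⇒ 3j(3 5 6; 0 0 0)² = 7/429, sgn -1
Racah Σ t=2..2: t=2:+1/34560 = 1/34560
⇒ 3j(3 5 6; -3 2 1)² = 7/429, sgn -1
4πI² = N·(3j₀)²·(3jₘ)² = 343/1287
I = +1·√(0.266511/4π) = 0.14563067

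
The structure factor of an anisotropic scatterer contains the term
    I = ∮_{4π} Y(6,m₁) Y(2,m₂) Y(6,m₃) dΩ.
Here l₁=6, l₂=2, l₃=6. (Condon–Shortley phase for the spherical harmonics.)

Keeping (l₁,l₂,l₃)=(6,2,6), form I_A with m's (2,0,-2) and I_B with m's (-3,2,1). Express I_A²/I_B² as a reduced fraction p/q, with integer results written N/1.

Shared (l₁,l₂,l₃)=(6,2,6): N and (l;000)² cancel in I_A²/I_B².
A: Δ = 2!·10!·2!/15! = 1/90090; Racah Σ t=0..2: t=0:+1/69120 t=1:−1/30240 t=2:+1/322560 = -1/64512; ⇒ 3j(6 2 6; 2 0 -2)² = 10/1001, sgn -1
B: Δ = 2!·10!·2!/15! = 1/90090; Racah Σ t=2..2: t=2:+1/120960 = 1/120960; ⇒ 3j(6 2 6; -3 2 1)² = 24/1001, sgn -1
I_A²/I_B² = (10/1001)/(24/1001) = 5/12

5/12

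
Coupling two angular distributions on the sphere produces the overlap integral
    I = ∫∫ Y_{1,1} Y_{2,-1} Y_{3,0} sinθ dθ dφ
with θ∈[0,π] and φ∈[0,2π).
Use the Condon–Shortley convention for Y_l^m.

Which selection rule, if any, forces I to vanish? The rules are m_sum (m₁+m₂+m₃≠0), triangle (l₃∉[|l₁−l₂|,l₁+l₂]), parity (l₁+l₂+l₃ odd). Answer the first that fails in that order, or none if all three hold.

azimuthal sum: 1 − 1 + 0 = 0  ✓
1 ≤ 3 ≤ 3 (triangle on l)  ✓
L = 1 + 2 + 3 = 6 (even)  ✓

none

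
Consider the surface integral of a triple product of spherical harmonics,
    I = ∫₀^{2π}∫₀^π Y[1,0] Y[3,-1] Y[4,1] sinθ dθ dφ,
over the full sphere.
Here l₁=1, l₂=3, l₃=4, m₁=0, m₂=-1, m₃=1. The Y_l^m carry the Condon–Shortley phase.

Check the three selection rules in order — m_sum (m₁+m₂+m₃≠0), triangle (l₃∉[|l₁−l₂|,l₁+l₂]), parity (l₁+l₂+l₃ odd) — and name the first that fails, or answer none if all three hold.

m₁+m₂+m₃ = 0 − 1 + 1 = 0  ✓
triangle: |1−3|=2 ≤ l₃=4 ≤ 1+3=4  ✓
parity: l₁+l₂+l₃ = 8 is even  ✓

none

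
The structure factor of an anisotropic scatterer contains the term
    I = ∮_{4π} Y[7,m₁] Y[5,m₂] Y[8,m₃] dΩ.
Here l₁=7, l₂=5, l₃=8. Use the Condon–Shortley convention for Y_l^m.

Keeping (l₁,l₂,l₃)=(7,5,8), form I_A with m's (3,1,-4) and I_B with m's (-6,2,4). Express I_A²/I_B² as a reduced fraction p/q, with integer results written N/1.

289/2002

Same 7,5,8: normalisation and zero-m 3j drop out of the ratio.
A: Δ: 4! 10! 6! / 21! → 1/814773960; sum: t=0:+1/298598400 t=1:−1/21772800 t=2:+1/15482880 t=3:−1/78382080 t=4:+1/4180377600 = 17/1791590400; 3j²(7 5 8; 3 1 -4) = Δ·Π!·Σ² = 17/8892  (sign +1)
B: Δ: 4! 10! 6! / 21! → 1/814773960; sum: t=3:−1/1045094400 t=4:+1/313528320 = 1/447897600; 3j²(7 5 8; -6 2 4) = Δ·Π!·Σ² = 77/5814  (sign +1)
I_A²/I_B² = (17/8892)/(77/5814) = 289/2002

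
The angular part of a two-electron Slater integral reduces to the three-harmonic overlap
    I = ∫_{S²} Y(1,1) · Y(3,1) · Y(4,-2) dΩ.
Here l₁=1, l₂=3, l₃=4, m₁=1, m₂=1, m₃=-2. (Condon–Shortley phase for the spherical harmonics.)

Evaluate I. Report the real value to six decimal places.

m-sum 0 ✓  L=8 even ✓  2≤4≤4 ✓
Π(2lᵢ+1) = 3×7×9 = 189
triangle coeff Δ(1,3,4) = 1/252
Σ_t [0,0]: t=0:+1/36 = 1/36
(3j)²=4/63 [(1 3 4; 0 0 0)], sign=+1
Σ_t [0,0]: t=0:+1/96 = 1/96
(3j)²=5/84 [(1 3 4; 1 1 -2)], sign=+1
⇒ 4πI² = 5/7
I = (+1)√(5/7/(4π)) = 0.23841361

0.238414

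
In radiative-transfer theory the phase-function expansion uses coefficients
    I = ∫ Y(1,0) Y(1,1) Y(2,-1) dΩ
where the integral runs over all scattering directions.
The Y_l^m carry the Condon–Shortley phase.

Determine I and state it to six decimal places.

Checks pass: Σm=0; 4 even; l₃=2∈[0,2].
(2·1+1)(2·1+1)(2·2+1) = 45
Δ: 0! 2! 2! / 5! → 1/30
sum: t=0:+1/1 = 1/1
3j²(1 1 2; 0 0 0) = Δ·Π!·Σ² = 2/15  (sign +1)
sum: t=0:+1/2 = 1/2
3j²(1 1 2; 0 1 -1) = Δ·Π!·Σ² = 1/10  (sign -1)
combine: 4πI² = 45·2/15·1/10 = 3/5
take √, sign -1: I = -0.21850969

-0.218510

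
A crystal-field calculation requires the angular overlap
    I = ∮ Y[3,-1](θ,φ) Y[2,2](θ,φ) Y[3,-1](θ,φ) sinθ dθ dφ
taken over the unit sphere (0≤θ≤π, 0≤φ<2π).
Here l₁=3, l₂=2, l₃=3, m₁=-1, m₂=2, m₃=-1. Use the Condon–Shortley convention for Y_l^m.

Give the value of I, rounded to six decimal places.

m-sum 0 ✓  L=8 even ✓  1≤3≤5 ✓
Π(2lᵢ+1) = 7×5×7 = 245
triangle coeff Δ(3,2,3) = 1/3780
Σ_t [0,2]: t=0:+1/24 t=1:−1/4 t=2:+1/24 = -1/6
(3j)²=4/105 [(3 2 3; 0 0 0)], sign=+1
Σ_t [2,2]: t=2:+1/16 = 1/16
(3j)²=2/35 [(3 2 3; -1 2 -1)], sign=+1
⇒ 4πI² = 8/15
I = (+1)√(8/15/(4π)) = 0.20601291

0.206013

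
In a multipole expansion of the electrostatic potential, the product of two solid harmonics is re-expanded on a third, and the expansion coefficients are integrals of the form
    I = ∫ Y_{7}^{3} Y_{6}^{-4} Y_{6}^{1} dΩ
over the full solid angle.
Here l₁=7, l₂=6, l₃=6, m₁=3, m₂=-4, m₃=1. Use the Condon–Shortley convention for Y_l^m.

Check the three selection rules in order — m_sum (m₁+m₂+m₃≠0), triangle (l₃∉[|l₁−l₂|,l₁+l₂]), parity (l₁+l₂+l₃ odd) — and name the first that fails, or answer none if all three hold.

parity

azimuthal sum: 3 − 4 + 1 = 0  ✓
1 ≤ 6 ≤ 13 (triangle on l)  ✓
L = 7 + 6 + 6 = 19 (odd)  ✗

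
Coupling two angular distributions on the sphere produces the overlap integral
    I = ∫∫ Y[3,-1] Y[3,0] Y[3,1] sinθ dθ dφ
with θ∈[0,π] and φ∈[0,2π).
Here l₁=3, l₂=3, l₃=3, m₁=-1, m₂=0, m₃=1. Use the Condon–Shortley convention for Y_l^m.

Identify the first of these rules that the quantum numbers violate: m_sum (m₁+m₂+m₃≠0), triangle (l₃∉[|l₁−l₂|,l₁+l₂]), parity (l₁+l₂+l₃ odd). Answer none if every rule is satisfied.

parity

Σmᵢ = 0  ✓
l₃∈[|l₁−l₂|,l₁+l₂]=[0,6], have l₃=3  ✓
Σlᵢ = 9 ⇒ odd  ✗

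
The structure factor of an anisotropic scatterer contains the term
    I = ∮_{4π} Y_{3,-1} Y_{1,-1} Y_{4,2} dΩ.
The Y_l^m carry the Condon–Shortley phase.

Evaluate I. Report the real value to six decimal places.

Checks pass: Σm=0; 8 even; l₃=4∈[2,4].
(2·3+1)(2·1+1)(2·4+1) = 189
Δ: 0! 6! 2! / 9! → 1/252
sum: t=0:+1/36 = 1/36
3j²(3 1 4; 0 0 0) = Δ·Π!·Σ² = 4/63  (sign +1)
sum: t=0:+1/96 = 1/96
3j²(3 1 4; -1 -1 2) = Δ·Π!·Σ² = 5/84  (sign +1)
combine: 4πI² = 189·4/63·5/84 = 5/7
take √, sign +1: I = 0.23841361

0.238414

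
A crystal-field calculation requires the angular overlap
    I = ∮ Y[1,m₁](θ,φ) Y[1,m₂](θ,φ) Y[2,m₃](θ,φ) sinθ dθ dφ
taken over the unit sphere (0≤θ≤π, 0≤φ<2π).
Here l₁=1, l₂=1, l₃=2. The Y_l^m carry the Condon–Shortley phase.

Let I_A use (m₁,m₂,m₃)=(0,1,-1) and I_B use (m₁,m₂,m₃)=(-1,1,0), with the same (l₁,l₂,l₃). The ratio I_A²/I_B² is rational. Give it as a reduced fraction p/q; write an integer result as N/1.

3/1

Shared (l₁,l₂,l₃)=(1,1,2): N and (l;000)² cancel in I_A²/I_B².
A: Δ = 0!·2!·2!/5! = 1/30; Racah Σ t=0..0: t=0:+1/2 = 1/2; ⇒ 3j(1 1 2; 0 1 -1)² = 1/10, sgn -1
B: Δ = 0!·2!·2!/5! = 1/30; Racah Σ t=0..0: t=0:+1/4 = 1/4; ⇒ 3j(1 1 2; -1 1 0)² = 1/30, sgn +1
I_A²/I_B² = (1/10)/(1/30) = 3/1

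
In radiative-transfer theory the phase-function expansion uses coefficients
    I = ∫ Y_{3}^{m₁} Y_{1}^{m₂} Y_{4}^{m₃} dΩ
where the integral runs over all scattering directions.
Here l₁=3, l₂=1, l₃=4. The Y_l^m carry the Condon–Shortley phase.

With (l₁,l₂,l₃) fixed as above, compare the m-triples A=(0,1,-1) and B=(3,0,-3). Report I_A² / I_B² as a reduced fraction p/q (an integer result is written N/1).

10/7

l's match ⇒ only the (l;m) 3-j factors differ between A and B.
A: triangle coeff Δ(3,1,4) = 1/252; Σ_t [0,0]: t=0:+1/72 = 1/72; (3j)²=5/126 [(3 1 4; 0 1 -1)], sign=-1
B: triangle coeff Δ(3,1,4) = 1/252; Σ_t [0,0]: t=0:+1/720 = 1/720; (3j)²=1/36 [(3 1 4; 3 0 -3)], sign=-1
I_A²/I_B² = (5/126)/(1/36) = 10/7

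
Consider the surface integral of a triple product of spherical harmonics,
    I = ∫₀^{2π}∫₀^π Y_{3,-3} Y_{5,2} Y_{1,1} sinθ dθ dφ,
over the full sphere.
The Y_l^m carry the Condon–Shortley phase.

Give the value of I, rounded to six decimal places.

0.000000

|3−5|≤1≤3+5 violated ⇒ I = 0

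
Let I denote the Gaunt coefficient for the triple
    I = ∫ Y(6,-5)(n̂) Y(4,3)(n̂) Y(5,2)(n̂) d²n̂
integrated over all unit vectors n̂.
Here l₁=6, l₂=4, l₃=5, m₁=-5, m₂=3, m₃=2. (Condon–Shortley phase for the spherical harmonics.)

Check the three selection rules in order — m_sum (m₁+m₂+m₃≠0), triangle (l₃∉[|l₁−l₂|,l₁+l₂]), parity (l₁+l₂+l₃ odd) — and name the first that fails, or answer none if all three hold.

parity

azimuthal sum: -5 + 3 + 2 = 0  ✓
2 ≤ 5 ≤ 10 (triangle on l)  ✓
L = 6 + 4 + 5 = 15 (odd)  ✗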